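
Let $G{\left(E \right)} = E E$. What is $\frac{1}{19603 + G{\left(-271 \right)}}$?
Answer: $\frac{1}{93044} \approx 1.0748 \cdot 10^{-5}$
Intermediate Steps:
$G{\left(E \right)} = E^{2}$
$\frac{1}{19603 + G{\left(-271 \right)}} = \frac{1}{19603 + \left(-271\right)^{2}} = \frac{1}{19603 + 73441} = \frac{1}{93044}$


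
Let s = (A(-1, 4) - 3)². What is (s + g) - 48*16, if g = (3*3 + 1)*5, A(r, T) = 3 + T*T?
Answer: -462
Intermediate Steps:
A(r, T) = 3 + T²
g = 50 (g = (9 + 1)*5 = 10*5 = 50)
s = 256 (s = ((3 + 4²) - 3)² = ((3 + 16) - 3)² = (19 - 3)² = 16² = 256)
(s + g) - 48*16 = (256 + 50) - 48*16 = 306 - 768 = -462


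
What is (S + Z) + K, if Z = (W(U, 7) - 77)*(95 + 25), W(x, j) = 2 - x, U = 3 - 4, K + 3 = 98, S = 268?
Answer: -8517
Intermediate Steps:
K = 95 (K = -3 + 98 = 95)
U = -1
Z = -8880 (Z = ((2 - 1*(-1)) - 77)*(95 + 25) = ((2 + 1) - 77)*120 = (3 - 77)*120 = -74*120 = -8880)
(S + Z) + K = (268 - 8880) + 95 = -8612 + 95 = -8517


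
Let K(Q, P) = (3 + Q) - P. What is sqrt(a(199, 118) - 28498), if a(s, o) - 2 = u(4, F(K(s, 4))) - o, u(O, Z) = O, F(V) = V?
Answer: I*sqrt(28610) ≈ 169.15*I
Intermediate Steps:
K(Q, P) = 3 + Q - P
a(s, o) = 6 - o (a(s, o) = 2 + (4 - o) = 6 - o)
sqrt(a(199, 118) - 28498) = sqrt((6 - 1*118) - 28498) = sqrt((6 - 118) - 28498) = sqrt(-112 - 28498) = sqrt(-28610) = I*sqrt(28610)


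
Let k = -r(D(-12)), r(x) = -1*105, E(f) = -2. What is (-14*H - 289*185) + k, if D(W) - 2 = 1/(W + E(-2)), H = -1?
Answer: -53346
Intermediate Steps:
D(W) = 2 + 1/(-2 + W) (D(W) = 2 + 1/(W - 2) = 2 + 1/(-2 + W))
r(x) = -105
k = 105 (k = -1*(-105) = 105)
(-14*H - 289*185) + k = (-14*(-1) - 289*185) + 105 = (14 - 53465) + 105 = -53451 + 105 = -53346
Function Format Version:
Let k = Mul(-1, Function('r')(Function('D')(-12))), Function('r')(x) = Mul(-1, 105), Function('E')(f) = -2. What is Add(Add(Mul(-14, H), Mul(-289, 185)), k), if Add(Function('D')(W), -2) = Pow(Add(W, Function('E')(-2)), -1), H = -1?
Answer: -53346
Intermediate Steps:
Function('D')(W) = Add(2, Pow(Add(-2, W), -1)) (Function('D')(W) = Add(2, Pow(Add(W, -2), -1)) = Add(2, Pow(Add(-2, W), -1)))
Function('r')(x) = -105
k = 105 (k = Mul(-1, -105) = 105)
Add(Add(Mul(-14, H), Mul(-289, 185)), k) = Add(Add(Mul(-14, -1), Mul(-289, 185)), 105) = Add(Add(14, -53465), 105) = Add(-53451, 105) = -53346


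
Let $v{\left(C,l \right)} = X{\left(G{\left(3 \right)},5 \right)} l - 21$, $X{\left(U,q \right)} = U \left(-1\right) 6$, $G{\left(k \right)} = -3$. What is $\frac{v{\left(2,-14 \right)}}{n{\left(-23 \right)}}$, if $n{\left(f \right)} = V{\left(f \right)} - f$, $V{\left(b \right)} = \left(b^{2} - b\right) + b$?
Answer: $- \frac{91}{184} \approx -0.49457$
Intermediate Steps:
$V{\left(b \right)} = b^{2}$
$X{\left(U,q \right)} = - 6 U$ ($X{\left(U,q \right)} = - U 6 = - 6 U$)
$n{\left(f \right)} = f^{2} - f$
$v{\left(C,l \right)} = -21 + 18 l$ ($v{\left(C,l \right)} = \left(-6\right) \left(-3\right) l - 21 = 18 l - 21 = -21 + 18 l$)
$\frac{v{\left(2,-14 \right)}}{n{\left(-23 \right)}} = \frac{-21 + 18 \left(-14\right)}{\left(-23\right) \left(-1 - 23\right)} = \frac{-21 - 252}{\left(-23\right) \left(-24\right)} = - \frac{273}{552} = \left(-273\right) \frac{1}{552} = - \frac{91}{184}$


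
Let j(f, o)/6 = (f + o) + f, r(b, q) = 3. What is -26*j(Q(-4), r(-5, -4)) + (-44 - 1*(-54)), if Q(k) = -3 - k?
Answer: -770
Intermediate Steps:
j(f, o) = 6*o + 12*f (j(f, o) = 6*((f + o) + f) = 6*(o + 2*f) = 6*o + 12*f)
-26*j(Q(-4), r(-5, -4)) + (-44 - 1*(-54)) = -26*(6*3 + 12*(-3 - 1*(-4))) + (-44 - 1*(-54)) = -26*(18 + 12*(-3 + 4)) + (-44 + 54) = -26*(18 + 12*1) + 10 = -26*(18 + 12) + 10 = -26*30 + 10 = -780 + 10 = -770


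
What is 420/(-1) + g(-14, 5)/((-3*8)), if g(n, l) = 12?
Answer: -841/2 ≈ -420.50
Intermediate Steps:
420/(-1) + g(-14, 5)/((-3*8)) = 420/(-1) + 12/((-3*8)) = 420*(-1) + 12/(-24) = -420 + 12*(-1/24) = -420 - ½ = -841/2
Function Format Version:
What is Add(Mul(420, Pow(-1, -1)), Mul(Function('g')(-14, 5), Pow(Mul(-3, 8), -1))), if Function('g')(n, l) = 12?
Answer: Rational(-841, 2) ≈ -420.50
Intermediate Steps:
Add(Mul(420, Pow(-1, -1)), Mul(Function('g')(-14, 5), Pow(Mul(-3, 8), -1))) = Add(Mul(420, Pow(-1, -1)), Mul(12, Pow(Mul(-3, 8), -1))) = Add(Mul(420, -1), Mul(12, Pow(-24, -1))) = Add(-420, Mul(12, Rational(-1, 24))) = Add(-420, Rational(-1, 2)) = Rational(-841, 2)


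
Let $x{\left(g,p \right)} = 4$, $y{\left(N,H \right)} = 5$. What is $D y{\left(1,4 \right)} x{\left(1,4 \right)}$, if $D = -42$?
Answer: $-840$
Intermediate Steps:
$D y{\left(1,4 \right)} x{\left(1,4 \right)} = \left(-42\right) 5 \cdot 4 = \left(-210\right) 4 = -840$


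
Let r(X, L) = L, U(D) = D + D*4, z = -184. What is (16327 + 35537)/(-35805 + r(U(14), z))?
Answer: -51864/35989 ≈ -1.4411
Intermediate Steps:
U(D) = 5*D (U(D) = D + 4*D = 5*D)
(16327 + 35537)/(-35805 + r(U(14), z)) = (16327 + 35537)/(-35805 - 184) = 51864/(-35989) = 51864*(-1/35989) = -51864/35989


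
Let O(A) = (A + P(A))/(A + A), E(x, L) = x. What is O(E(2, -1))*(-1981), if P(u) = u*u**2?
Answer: -9905/2 ≈ -4952.5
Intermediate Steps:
P(u) = u**3
O(A) = (A + A**3)/(2*A) (O(A) = (A + A**3)/(A + A) = (A + A**3)/((2*A)) = (A + A**3)*(1/(2*A)) = (A + A**3)/(2*A))
O(E(2, -1))*(-1981) = (1/2 + (1/2)*2**2)*(-1981) = (1/2 + (1/2)*4)*(-1981) = (1/2 + 2)*(-1981) = (5/2)*(-1981) = -9905/2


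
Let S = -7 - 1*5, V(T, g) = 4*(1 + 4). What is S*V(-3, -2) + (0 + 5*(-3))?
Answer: -255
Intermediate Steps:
V(T, g) = 20 (V(T, g) = 4*5 = 20)
S = -12 (S = -7 - 5 = -12)
S*V(-3, -2) + (0 + 5*(-3)) = -12*20 + (0 + 5*(-3)) = -240 + (0 - 15) = -240 - 15 = -255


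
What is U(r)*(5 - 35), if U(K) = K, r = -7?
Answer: 210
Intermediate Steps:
U(r)*(5 - 35) = -7*(5 - 35) = -7*(-30) = 210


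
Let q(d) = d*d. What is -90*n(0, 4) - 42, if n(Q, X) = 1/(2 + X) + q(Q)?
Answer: -57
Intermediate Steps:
q(d) = d²
n(Q, X) = Q² + 1/(2 + X) (n(Q, X) = 1/(2 + X) + Q² = Q² + 1/(2 + X))
-90*n(0, 4) - 42 = -90*(1 + 2*0² + 4*0²)/(2 + 4) - 42 = -90*(1 + 2*0 + 4*0)/6 - 42 = -15*(1 + 0 + 0) - 42 = -15 - 42 = -57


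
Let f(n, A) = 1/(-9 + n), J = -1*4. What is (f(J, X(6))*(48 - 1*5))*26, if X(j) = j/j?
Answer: -86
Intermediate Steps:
X(j) = 1
J = -4
(f(J, X(6))*(48 - 1*5))*26 = ((48 - 1*5)/(-9 - 4))*26 = ((48 - 5)/(-13))*26 = -1/13*43*26 = -43/13*26 = -86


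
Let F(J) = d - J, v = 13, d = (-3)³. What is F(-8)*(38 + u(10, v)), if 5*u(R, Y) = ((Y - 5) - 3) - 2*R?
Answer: -665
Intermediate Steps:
d = -27
u(R, Y) = -8/5 - 2*R/5 + Y/5 (u(R, Y) = (((Y - 5) - 3) - 2*R)/5 = (((-5 + Y) - 3) - 2*R)/5 = ((-8 + Y) - 2*R)/5 = (-8 + Y - 2*R)/5 = -8/5 - 2*R/5 + Y/5)
F(J) = -27 - J
F(-8)*(38 + u(10, v)) = (-27 - 1*(-8))*(38 + (-8/5 - ⅖*10 + (⅕)*13)) = (-27 + 8)*(38 + (-8/5 - 4 + 13/5)) = -19*(38 - 3) = -19*35 = -665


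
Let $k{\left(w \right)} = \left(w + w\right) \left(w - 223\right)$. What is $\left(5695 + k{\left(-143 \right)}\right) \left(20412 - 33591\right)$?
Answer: $-1454579409$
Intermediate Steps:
$k{\left(w \right)} = 2 w \left(-223 + w\right)$
$\left(5695 + k{\left(-143 \right)}\right) \left(20412 - 33591\right) = \left(5695 + 2 \left(-143\right) \left(-223 - 143\right)\right) \left(20412 - 33591\right) = \left(5695 + 2 \left(-143\right) \left(-366\right)\right) \left(-13179\right) = \left(5695 + 104676\right) \left(-13179\right) = 110371 \left(-13179\right) = -1454579409$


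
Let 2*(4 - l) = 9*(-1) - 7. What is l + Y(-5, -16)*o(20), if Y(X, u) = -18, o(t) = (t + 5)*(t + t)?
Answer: -17988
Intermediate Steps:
o(t) = 2*t*(5 + t) (o(t) = (5 + t)*(2*t) = 2*t*(5 + t))
l = 12 (l = 4 - (9*(-1) - 7)/2 = 4 - (-9 - 7)/2 = 4 - ½*(-16) = 4 + 8 = 12)
l + Y(-5, -16)*o(20) = 12 - 36*20*(5 + 20) = 12 - 36*20*25 = 12 - 18*1000 = 12 - 18000 = -17988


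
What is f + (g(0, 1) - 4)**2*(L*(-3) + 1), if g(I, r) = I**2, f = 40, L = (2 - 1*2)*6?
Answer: 56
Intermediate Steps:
L = 0 (L = (2 - 2)*6 = 0*6 = 0)
f + (g(0, 1) - 4)**2*(L*(-3) + 1) = 40 + (0**2 - 4)**2*(0*(-3) + 1) = 40 + (0 - 4)**2*(0 + 1) = 40 + (-4)**2*1 = 40 + 16*1 = 40 + 16 = 56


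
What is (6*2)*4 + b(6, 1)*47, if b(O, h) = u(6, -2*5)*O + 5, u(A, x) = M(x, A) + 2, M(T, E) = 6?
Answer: 2539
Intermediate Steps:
u(A, x) = 8 (u(A, x) = 6 + 2 = 8)
b(O, h) = 5 + 8*O (b(O, h) = 8*O + 5 = 5 + 8*O)
(6*2)*4 + b(6, 1)*47 = (6*2)*4 + (5 + 8*6)*47 = 12*4 + (5 + 48)*47 = 48 + 53*47 = 48 + 2491 = 2539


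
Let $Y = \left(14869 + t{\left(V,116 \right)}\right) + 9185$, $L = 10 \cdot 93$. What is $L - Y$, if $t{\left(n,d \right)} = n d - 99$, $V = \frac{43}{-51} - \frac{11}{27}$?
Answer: $- \frac{10501891}{459} \approx -22880.0$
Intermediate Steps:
$V = - \frac{574}{459}$ ($V = 43 \left(- \frac{1}{51}\right) - \frac{11}{27} = - \frac{43}{51} - \frac{11}{27} = - \frac{574}{459} \approx -1.2505$)
$t{\left(n,d \right)} = -99 + d n$ ($t{\left(n,d \right)} = d n - 99 = -99 + d n$)
$L = 930$
$Y = \frac{10928761}{459}$ ($Y = \left(14869 + \left(-99 + 116 \left(- \frac{574}{459}\right)\right)\right) + 9185 = \left(14869 - \frac{112025}{459}\right) + 9185 = \frac{6712846}{459} + 9185 = \frac{10928761}{459} \approx 23810.0$)
$L - Y = 930 - \frac{10928761}{459} = - \frac{10501891}{459}$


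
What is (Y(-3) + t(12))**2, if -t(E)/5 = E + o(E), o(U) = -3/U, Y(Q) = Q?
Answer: 61009/16 ≈ 3813.1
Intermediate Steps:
t(E) = -5*E + 15/E (t(E) = -5*(E - 3/E) = -5*E + 15/E)
(Y(-3) + t(12))**2 = (-3 + (-5*12 + 15/12))**2 = (-3 + (-60 + 15*(1/12)))**2 = (-3 + (-60 + 5/4))**2 = (-3 - 235/4)**2 = (-247/4)**2 = 61009/16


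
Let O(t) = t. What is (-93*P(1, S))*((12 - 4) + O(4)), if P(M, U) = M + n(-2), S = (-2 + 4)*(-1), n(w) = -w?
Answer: -3348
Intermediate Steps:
S = -2 (S = 2*(-1) = -2)
P(M, U) = 2 + M (P(M, U) = M - 1*(-2) = M + 2 = 2 + M)
(-93*P(1, S))*((12 - 4) + O(4)) = (-93*(2 + 1))*((12 - 4) + 4) = (-93*3)*(8 + 4) = -279*12 = -3348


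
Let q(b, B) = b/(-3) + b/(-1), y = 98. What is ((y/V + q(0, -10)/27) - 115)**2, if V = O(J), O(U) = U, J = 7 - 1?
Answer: 87616/9 ≈ 9735.1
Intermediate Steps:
J = 6
V = 6
q(b, B) = -4*b/3 (q(b, B) = b*(-1/3) + b*(-1) = -b/3 - b = -4*b/3)
((y/V + q(0, -10)/27) - 115)**2 = ((98/6 - 4/3*0/27) - 115)**2 = ((98*(1/6) + 0*(1/27)) - 115)**2 = ((49/3 + 0) - 115)**2 = (49/3 - 115)**2 = (-296/3)**2 = 87616/9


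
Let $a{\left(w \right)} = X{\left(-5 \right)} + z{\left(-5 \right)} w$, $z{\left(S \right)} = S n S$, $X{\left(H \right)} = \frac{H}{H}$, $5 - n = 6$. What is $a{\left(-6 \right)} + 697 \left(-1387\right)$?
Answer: $-966588$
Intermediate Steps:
$n = -1$ ($n = 5 - 6 = -1$)
$X{\left(H \right)} = 1$
$z{\left(S \right)} = - S^{2}$ ($z{\left(S \right)} = S \left(-1\right) S = - S S = - S^{2}$)
$a{\left(w \right)} = 1 - 25 w$ ($a{\left(w \right)} = 1 + - \left(-5\right)^{2} w = 1 + \left(-1\right) 25 w = 1 - 25 w$)
$a{\left(-6 \right)} + 697 \left(-1387\right) = \left(1 - -150\right) + 697 \left(-1387\right) = \left(1 + 150\right) - 966739 = 151 - 966739 = -966588$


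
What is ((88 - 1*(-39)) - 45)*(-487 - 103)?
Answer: -48380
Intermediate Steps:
((88 - 1*(-39)) - 45)*(-487 - 103) = ((88 + 39) - 45)*(-590) = (127 - 45)*(-590) = 82*(-590) = -48380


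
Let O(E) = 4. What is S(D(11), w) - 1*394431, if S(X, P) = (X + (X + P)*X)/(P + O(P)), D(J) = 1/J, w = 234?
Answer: -5679410676/14399 ≈ -3.9443e+5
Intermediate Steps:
S(X, P) = (X + X*(P + X))/(4 + P) (S(X, P) = (X + (X + P)*X)/(P + 4) = (X + (P + X)*X)/(4 + P) = (X + X*(P + X))/(4 + P))
S(D(11), w) - 1*394431 = (1 + 234 + 1/11)/(11*(4 + 234)) - 1*394431 = (1/11)*(1 + 234 + 1/11)/238 - 394431 = (1/11)*(1/238)*(2586/11) - 394431 = 1293/14399 - 394431 = -5679410676/14399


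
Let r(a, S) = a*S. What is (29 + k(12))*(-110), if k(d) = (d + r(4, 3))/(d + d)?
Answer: -3300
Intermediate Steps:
r(a, S) = S*a
k(d) = (12 + d)/(2*d) (k(d) = (d + 3*4)/(d + d) = (d + 12)/((2*d)) = (12 + d)*(1/(2*d)) = (12 + d)/(2*d))
(29 + k(12))*(-110) = (29 + (1/2)*(12 + 12)/12)*(-110) = (29 + (1/2)*(1/12)*24)*(-110) = (29 + 1)*(-110) = 30*(-110) = -3300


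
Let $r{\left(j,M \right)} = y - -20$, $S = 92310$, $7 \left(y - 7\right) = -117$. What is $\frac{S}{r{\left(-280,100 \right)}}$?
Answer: $\frac{107695}{12} \approx 8974.6$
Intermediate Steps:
$y = - \frac{68}{7}$ ($y = 7 + \frac{1}{7} \left(-117\right) = 7 - \frac{117}{7} = - \frac{68}{7} \approx -9.7143$)
$r{\left(j,M \right)} = \frac{72}{7}$ ($r{\left(j,M \right)} = - \frac{68}{7} - -20 = - \frac{68}{7} + 20 = \frac{72}{7}$)
$\frac{S}{r{\left(-280,100 \right)}} = \frac{92310}{\frac{72}{7}} = 92310 \cdot \frac{7}{72} = \frac{107695}{12}$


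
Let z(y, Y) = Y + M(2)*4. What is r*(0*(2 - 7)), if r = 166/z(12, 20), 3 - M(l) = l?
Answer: 0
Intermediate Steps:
M(l) = 3 - l
z(y, Y) = 4 + Y (z(y, Y) = Y + (3 - 1*2)*4 = Y + (3 - 2)*4 = Y + 1*4 = Y + 4 = 4 + Y)
r = 83/12 (r = 166/(4 + 20) = 166/24 = 166*(1/24) = 83/12 ≈ 6.9167)
r*(0*(2 - 7)) = 83*(0*(2 - 7))/12 = 83*(0*(-5))/12 = (83/12)*0 = 0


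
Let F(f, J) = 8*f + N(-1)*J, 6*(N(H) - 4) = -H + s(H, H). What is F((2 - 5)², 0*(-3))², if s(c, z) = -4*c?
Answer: 5184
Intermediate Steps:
N(H) = 4 - 5*H/6 (N(H) = 4 + (-H - 4*H)/6 = 4 + (-5*H)/6 = 4 - 5*H/6)
F(f, J) = 8*f + 29*J/6 (F(f, J) = 8*f + (4 - ⅚*(-1))*J = 8*f + (4 + ⅚)*J = 8*f + 29*J/6)
F((2 - 5)², 0*(-3))² = (8*(2 - 5)² + 29*(0*(-3))/6)² = (8*(-3)² + (29/6)*0)² = (8*9 + 0)² = (72 + 0)² = 72² = 5184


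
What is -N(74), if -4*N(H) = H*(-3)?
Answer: -111/2 ≈ -55.500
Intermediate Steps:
N(H) = 3*H/4 (N(H) = -H*(-3)/4 = -(-3)*H/4 = 3*H/4)
-N(74) = -3*74/4 = -1*111/2 = -111/2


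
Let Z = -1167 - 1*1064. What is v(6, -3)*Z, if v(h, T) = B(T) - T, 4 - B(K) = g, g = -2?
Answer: -20079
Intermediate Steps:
Z = -2231 (Z = -1167 - 1064 = -2231)
B(K) = 6 (B(K) = 4 - 1*(-2) = 4 + 2 = 6)
v(h, T) = 6 - T
v(6, -3)*Z = (6 - 1*(-3))*(-2231) = (6 + 3)*(-2231) = 9*(-2231) = -20079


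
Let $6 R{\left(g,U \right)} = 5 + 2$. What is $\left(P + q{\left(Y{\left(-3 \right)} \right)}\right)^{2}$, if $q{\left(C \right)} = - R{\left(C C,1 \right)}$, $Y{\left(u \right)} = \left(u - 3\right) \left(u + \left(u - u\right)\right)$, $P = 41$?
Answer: $\frac{57121}{36} \approx 1586.7$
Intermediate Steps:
$R{\left(g,U \right)} = \frac{7}{6}$ ($R{\left(g,U \right)} = \frac{5 + 2}{6} = \frac{1}{6} \cdot 7 = \frac{7}{6}$)
$Y{\left(u \right)} = u \left(-3 + u\right)$ ($Y{\left(u \right)} = \left(-3 + u\right) \left(u + 0\right) = \left(-3 + u\right) u = u \left(-3 + u\right)$)
$q{\left(C \right)} = - \frac{7}{6}$ ($q{\left(C \right)} = \left(-1\right) \frac{7}{6} = - \frac{7}{6}$)
$\left(P + q{\left(Y{\left(-3 \right)} \right)}\right)^{2} = \left(41 - \frac{7}{6}\right)^{2} = \left(\frac{239}{6}\right)^{2} = \frac{57121}{36}$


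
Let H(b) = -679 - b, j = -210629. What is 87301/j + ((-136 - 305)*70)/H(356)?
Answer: 142483571/4844467 ≈ 29.412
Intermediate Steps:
87301/j + ((-136 - 305)*70)/H(356) = 87301/(-210629) + ((-136 - 305)*70)/(-679 - 1*356) = 87301*(-1/210629) + (-441*70)/(-679 - 356) = -87301/210629 - 30870/(-1035) = -87301/210629 - 30870*(-1/1035) = -87301/210629 + 686/23 = 142483571/4844467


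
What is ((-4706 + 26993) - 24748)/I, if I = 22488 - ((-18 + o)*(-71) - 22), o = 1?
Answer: -2461/21303 ≈ -0.11552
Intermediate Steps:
I = 21303 (I = 22488 - ((-18 + 1)*(-71) - 22) = 22488 - (-17*(-71) - 22) = 22488 - (1207 - 22) = 22488 - 1*1185 = 22488 - 1185 = 21303)
((-4706 + 26993) - 24748)/I = ((-4706 + 26993) - 24748)/21303 = (22287 - 24748)*(1/21303) = -2461*1/21303 = -2461/21303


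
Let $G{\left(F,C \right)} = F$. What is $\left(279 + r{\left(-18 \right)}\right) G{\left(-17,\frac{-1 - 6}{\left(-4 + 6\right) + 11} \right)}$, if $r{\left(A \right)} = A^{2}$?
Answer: $-10251$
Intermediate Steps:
$\left(279 + r{\left(-18 \right)}\right) G{\left(-17,\frac{-1 - 6}{\left(-4 + 6\right) + 11} \right)} = \left(279 + \left(-18\right)^{2}\right) \left(-17\right) = \left(279 + 324\right) \left(-17\right) = 603 \left(-17\right) = -10251$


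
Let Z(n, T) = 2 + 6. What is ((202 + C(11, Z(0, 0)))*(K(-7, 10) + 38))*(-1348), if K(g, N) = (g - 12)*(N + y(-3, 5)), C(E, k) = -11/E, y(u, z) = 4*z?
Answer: 144144336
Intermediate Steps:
Z(n, T) = 8
K(g, N) = (-12 + g)*(20 + N) (K(g, N) = (g - 12)*(N + 4*5) = (-12 + g)*(N + 20) = (-12 + g)*(20 + N))
((202 + C(11, Z(0, 0)))*(K(-7, 10) + 38))*(-1348) = ((202 - 11/11)*((-240 - 12*10 + 20*(-7) + 10*(-7)) + 38))*(-1348) = ((202 - 11*1/11)*((-240 - 120 - 140 - 70) + 38))*(-1348) = ((202 - 1)*(-570 + 38))*(-1348) = (201*(-532))*(-1348) = -106932*(-1348) = 144144336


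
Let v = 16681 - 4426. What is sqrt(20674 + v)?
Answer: sqrt(32929) ≈ 181.46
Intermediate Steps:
v = 12255
sqrt(20674 + v) = sqrt(20674 + 12255) = sqrt(32929)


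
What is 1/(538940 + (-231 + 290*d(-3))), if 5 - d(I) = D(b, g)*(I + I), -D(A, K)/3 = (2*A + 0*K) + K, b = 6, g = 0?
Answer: 1/477519 ≈ 2.0942e-6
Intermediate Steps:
D(A, K) = -6*A - 3*K (D(A, K) = -3*((2*A + 0*K) + K) = -3*((2*A + 0) + K) = -3*(2*A + K) = -3*(K + 2*A) = -6*A - 3*K)
d(I) = 5 + 72*I (d(I) = 5 - (-6*6 - 3*0)*(I + I) = 5 - (-36 + 0)*2*I = 5 - (-36)*2*I = 5 - (-72)*I = 5 + 72*I)
1/(538940 + (-231 + 290*d(-3))) = 1/(538940 + (-231 + 290*(5 + 72*(-3)))) = 1/(538940 + (-231 + 290*(5 - 216))) = 1/(538940 + (-231 + 290*(-211))) = 1/(538940 + (-231 - 61190)) = 1/(538940 - 61421) = 1/477519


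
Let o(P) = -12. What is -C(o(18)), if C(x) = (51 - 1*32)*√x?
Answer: -38*I*√3 ≈ -65.818*I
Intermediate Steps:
C(x) = 19*√x (C(x) = (51 - 32)*√x = 19*√x)
-C(o(18)) = -19*√(-12) = -19*2*I*√3 = -38*I*√3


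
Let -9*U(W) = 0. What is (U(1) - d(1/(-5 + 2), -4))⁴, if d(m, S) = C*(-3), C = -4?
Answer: 20736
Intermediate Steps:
U(W) = 0 (U(W) = -⅑*0 = 0)
d(m, S) = 12 (d(m, S) = -4*(-3) = 12)
(U(1) - d(1/(-5 + 2), -4))⁴ = (0 - 1*12)⁴ = (0 - 12)⁴ = (-12)⁴ = 20736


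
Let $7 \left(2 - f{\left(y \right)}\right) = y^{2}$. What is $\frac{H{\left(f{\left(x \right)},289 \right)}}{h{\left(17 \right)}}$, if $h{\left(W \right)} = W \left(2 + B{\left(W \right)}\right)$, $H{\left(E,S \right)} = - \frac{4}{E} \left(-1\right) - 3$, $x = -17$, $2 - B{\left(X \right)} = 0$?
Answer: $- \frac{853}{18700} \approx -0.045615$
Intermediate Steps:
$B{\left(X \right)} = 2$ ($B{\left(X \right)} = 2 - 0 = 2 + 0 = 2$)
$f{\left(y \right)} = 2 - \frac{y^{2}}{7}$
$H{\left(E,S \right)} = -3 + \frac{4}{E}$ ($H{\left(E,S \right)} = \frac{4}{E} - 3 = -3 + \frac{4}{E}$)
$h{\left(W \right)} = 4 W$ ($h{\left(W \right)} = W \left(2 + 2\right) = W 4 = 4 W$)
$\frac{H{\left(f{\left(x \right)},289 \right)}}{h{\left(17 \right)}} = \frac{-3 + \frac{4}{2 - \frac{\left(-17\right)^{2}}{7}}}{4 \cdot 17} = \frac{-3 + \frac{4}{2 - \frac{289}{7}}}{68} = \left(-3 + \frac{4}{2 - \frac{289}{7}}\right) \frac{1}{68} = \left(-3 + \frac{4}{- \frac{275}{7}}\right) \frac{1}{68} = \left(-3 + 4 \left(- \frac{7}{275}\right)\right) \frac{1}{68} = \left(-3 - \frac{28}{275}\right) \frac{1}{68} = \left(- \frac{853}{275}\right) \frac{1}{68} = - \frac{853}{18700}$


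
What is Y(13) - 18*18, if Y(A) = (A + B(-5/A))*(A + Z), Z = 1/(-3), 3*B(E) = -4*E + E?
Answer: -2008/13 ≈ -154.46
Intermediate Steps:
B(E) = -E (B(E) = (-4*E + E)/3 = (-3*E)/3 = -E)
Z = -⅓ ≈ -0.33333
Y(A) = (-⅓ + A)*(A + 5/A) (Y(A) = (A - (-5)/A)*(A - ⅓) = (A + 5/A)*(-⅓ + A) = (-⅓ + A)*(A + 5/A))
Y(13) - 18*18 = (5 + 13² - 5/3/13 - ⅓*13) - 18*18 = (5 + 169 - 5/3*1/13 - 13/3) - 324 = (5 + 169 - 5/39 - 13/3) - 324 = 2204/13 - 324 = -2008/13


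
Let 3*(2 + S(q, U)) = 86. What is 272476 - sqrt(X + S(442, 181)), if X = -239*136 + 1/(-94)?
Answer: 272476 - 11*I*sqrt(21344862)/282 ≈ 2.7248e+5 - 180.21*I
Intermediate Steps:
S(q, U) = 80/3 (S(q, U) = -2 + (1/3)*86 = -2 + 86/3 = 80/3)
X = -3055377/94 (X = -32504 - 1/94 = -3055377/94 ≈ -32504.)
272476 - sqrt(X + S(442, 181)) = 272476 - sqrt(-3055377/94 + 80/3) = 272476 - sqrt(-9158611/282) = 272476 - 11*I*sqrt(21344862)/282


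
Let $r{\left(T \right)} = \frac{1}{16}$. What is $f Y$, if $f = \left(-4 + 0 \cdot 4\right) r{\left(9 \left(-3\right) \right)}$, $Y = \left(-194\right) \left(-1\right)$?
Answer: $- \frac{97}{2} \approx -48.5$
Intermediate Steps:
$r{\left(T \right)} = \frac{1}{16}$
$Y = 194$
$f = - \frac{1}{4}$ ($f = \left(-4 + 0 \cdot 4\right) \frac{1}{16} = \left(-4 + 0\right) \frac{1}{16} = \left(-4\right) \frac{1}{16} = - \frac{1}{4} \approx -0.25$)
$f Y = \left(- \frac{1}{4}\right) 194 = - \frac{97}{2}$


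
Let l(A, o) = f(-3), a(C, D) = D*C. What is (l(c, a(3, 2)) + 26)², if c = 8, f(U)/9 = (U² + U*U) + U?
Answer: 25921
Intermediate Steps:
f(U) = 9*U + 18*U² (f(U) = 9*((U² + U*U) + U) = 9*((U² + U²) + U) = 9*(2*U² + U) = 9*(U + 2*U²) = 9*U + 18*U²)
a(C, D) = C*D
l(A, o) = 135 (l(A, o) = 9*(-3)*(1 + 2*(-3)) = 9*(-3)*(1 - 6) = 9*(-3)*(-5) = 135)
(l(c, a(3, 2)) + 26)² = (135 + 26)² = 161² = 25921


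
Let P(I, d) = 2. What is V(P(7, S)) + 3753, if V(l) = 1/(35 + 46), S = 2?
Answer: 303994/81 ≈ 3753.0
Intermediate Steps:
V(l) = 1/81
V(P(7, S)) + 3753 = 1/81 + 3753 = 303994/81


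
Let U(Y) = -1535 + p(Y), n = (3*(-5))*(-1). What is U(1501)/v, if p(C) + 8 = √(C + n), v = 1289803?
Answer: -1543/1289803 + 2*√379/1289803 ≈ -0.0011661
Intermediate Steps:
n = 15 (n = -15*(-1) = 15)
p(C) = -8 + √(15 + C) (p(C) = -8 + √(C + 15) = -8 + √(15 + C))
U(Y) = -1543 + √(15 + Y) (U(Y) = -1535 + (-8 + √(15 + Y)) = -1543 + √(15 + Y))
U(1501)/v = (-1543 + √(15 + 1501))/1289803 = (-1543 + √1516)*(1/1289803) = (-1543 + 2*√379)*(1/1289803) = -1543/1289803 + 2*√379/1289803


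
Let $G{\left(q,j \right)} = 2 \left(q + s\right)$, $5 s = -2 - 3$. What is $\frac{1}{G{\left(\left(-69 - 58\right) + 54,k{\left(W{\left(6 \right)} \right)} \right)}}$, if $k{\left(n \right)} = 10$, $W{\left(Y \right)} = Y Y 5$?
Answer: $- \frac{1}{148} \approx -0.0067568$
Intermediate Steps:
$W{\left(Y \right)} = 5 Y^{2}$ ($W{\left(Y \right)} = Y^{2} \cdot 5 = 5 Y^{2}$)
$s = -1$ ($s = \frac{-2 - 3}{5} = \frac{1}{5} \left(-5\right) = -1$)
$G{\left(q,j \right)} = -2 + 2 q$ ($G{\left(q,j \right)} = 2 \left(q - 1\right) = 2 \left(-1 + q\right) = -2 + 2 q$)
$\frac{1}{G{\left(\left(-69 - 58\right) + 54,k{\left(W{\left(6 \right)} \right)} \right)}} = \frac{1}{-2 + 2 \left(\left(-69 - 58\right) + 54\right)} = \frac{1}{-2 + 2 \left(-127 + 54\right)} = \frac{1}{-2 + 2 \left(-73\right)} = \frac{1}{-2 - 146} = \frac{1}{-148} = - \frac{1}{148}$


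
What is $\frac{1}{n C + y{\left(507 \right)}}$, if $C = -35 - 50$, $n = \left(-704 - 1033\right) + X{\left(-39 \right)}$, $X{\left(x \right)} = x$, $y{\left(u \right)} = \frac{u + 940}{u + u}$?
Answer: $\frac{1014}{153074887} \approx 6.6242 \cdot 10^{-6}$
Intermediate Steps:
$y{\left(u \right)} = \frac{940 + u}{2 u}$
$n = -1776$ ($n = \left(-704 - 1033\right) - 39 = -1737 - 39 = -1776$)
$C = -85$
$\frac{1}{n C + y{\left(507 \right)}} = \frac{1}{\left(-1776\right) \left(-85\right) + \frac{940 + 507}{2 \cdot 507}} = \frac{1}{150960 + \frac{1}{2} \cdot \frac{1}{507} \cdot 1447} = \frac{1}{150960 + \frac{1447}{1014}} = \frac{1}{\frac{153074887}{1014}} = \frac{1014}{153074887}$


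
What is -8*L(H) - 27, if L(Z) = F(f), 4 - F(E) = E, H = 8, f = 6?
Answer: -11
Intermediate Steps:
F(E) = 4 - E
L(Z) = -2 (L(Z) = 4 - 1*6 = 4 - 6 = -2)
-8*L(H) - 27 = -8*(-2) - 27 = 16 - 27 = -11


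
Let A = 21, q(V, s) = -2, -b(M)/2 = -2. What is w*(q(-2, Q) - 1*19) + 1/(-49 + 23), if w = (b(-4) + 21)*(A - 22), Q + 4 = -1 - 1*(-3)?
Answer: 13649/26 ≈ 524.96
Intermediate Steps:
Q = -2 (Q = -4 + (-1 - 1*(-3)) = -4 + (-1 + 3) = -4 + 2 = -2)
b(M) = 4 (b(M) = -2*(-2) = 4)
w = -25 (w = (4 + 21)*(21 - 22) = 25*(-1) = -25)
w*(q(-2, Q) - 1*19) + 1/(-49 + 23) = -25*(-2 - 1*19) + 1/(-49 + 23) = -25*(-2 - 19) + 1/(-26) = -25*(-21) - 1/26 = 525 - 1/26 = 13649/26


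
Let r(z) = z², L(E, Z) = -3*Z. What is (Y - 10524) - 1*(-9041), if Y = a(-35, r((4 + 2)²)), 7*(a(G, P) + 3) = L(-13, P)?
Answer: -14290/7 ≈ -2041.4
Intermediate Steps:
a(G, P) = -3 - 3*P/7 (a(G, P) = -3 + (-3*P)/7 = -3 - 3*P/7)
Y = -3909/7 (Y = -3 - 3*(4 + 2)⁴/7 = -3 - 3*(6²)²/7 = -3 - 3/7*36² = -3 - 3/7*1296 = -3 - 3888/7 = -3909/7 ≈ -558.43)
(Y - 10524) - 1*(-9041) = (-3909/7 - 10524) - 1*(-9041) = -77577/7 + 9041 = -14290/7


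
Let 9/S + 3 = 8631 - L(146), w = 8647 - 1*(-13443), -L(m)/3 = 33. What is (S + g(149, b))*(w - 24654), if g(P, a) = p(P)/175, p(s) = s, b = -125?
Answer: -1112688824/509075 ≈ -2185.7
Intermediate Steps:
L(m) = -99 (L(m) = -3*33 = -99)
g(P, a) = P/175
w = 22090 (w = 8647 + 13443 = 22090)
S = 3/2909 (S = 9/(-3 + (8631 - 1*(-99))) = 9/(-3 + (8631 + 99)) = 9/(-3 + 8730) = 9/8727 = 9*(1/8727) = 3/2909 ≈ 0.0010313)
(S + g(149, b))*(w - 24654) = (3/2909 + (1/175)*149)*(22090 - 24654) = (3/2909 + 149/175)*(-2564) = (433966/509075)*(-2564) = -1112688824/509075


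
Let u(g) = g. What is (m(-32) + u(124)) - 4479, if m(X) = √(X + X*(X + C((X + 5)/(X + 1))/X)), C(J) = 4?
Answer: -4355 + 2*√249 ≈ -4323.4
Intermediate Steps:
m(X) = √(X + X*(X + 4/X))
(m(-32) + u(124)) - 4479 = (√(4 - 32 + (-32)²) + 124) - 4479 = (√(4 - 32 + 1024) + 124) - 4479 = (√996 + 124) - 4479 = (2*√249 + 124) - 4479 = (124 + 2*√249) - 4479 = -4355 + 2*√249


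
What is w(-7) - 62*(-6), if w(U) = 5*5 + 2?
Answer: 399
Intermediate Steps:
w(U) = 27 (w(U) = 25 + 2 = 27)
w(-7) - 62*(-6) = 27 - 62*(-6) = 27 + 372 = 399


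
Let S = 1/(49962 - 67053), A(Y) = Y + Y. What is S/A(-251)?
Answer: 1/8579682 ≈ 1.1655e-7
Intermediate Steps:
A(Y) = 2*Y
S = -1/17091 (S = 1/(-17091) = -1/17091 ≈ -5.8510e-5)
S/A(-251) = -1/(17091*(2*(-251))) = -1/17091/(-502) = -1/17091*(-1/502) = 1/8579682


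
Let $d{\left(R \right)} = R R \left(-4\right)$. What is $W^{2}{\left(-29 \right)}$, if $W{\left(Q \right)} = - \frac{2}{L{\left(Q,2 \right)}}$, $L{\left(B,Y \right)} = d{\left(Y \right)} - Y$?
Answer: $\frac{1}{81} \approx 0.012346$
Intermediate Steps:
$d{\left(R \right)} = - 4 R^{2}$ ($d{\left(R \right)} = R^{2} \left(-4\right) = - 4 R^{2}$)
$L{\left(B,Y \right)} = - Y - 4 Y^{2}$ ($L{\left(B,Y \right)} = - 4 Y^{2} - Y = - Y - 4 Y^{2}$)
$W{\left(Q \right)} = \frac{1}{9}$ ($W{\left(Q \right)} = - \frac{2}{2 \left(-1 - 8\right)} = - \frac{2}{2 \left(-9\right)} = - \frac{2}{-18} = \left(-2\right) \left(- \frac{1}{18}\right) = \frac{1}{9}$)
$W^{2}{\left(-29 \right)} = \left(\frac{1}{9}\right)^{2} = \frac{1}{81}$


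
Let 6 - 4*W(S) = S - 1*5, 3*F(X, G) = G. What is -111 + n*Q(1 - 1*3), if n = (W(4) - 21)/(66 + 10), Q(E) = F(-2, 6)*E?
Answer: -8359/76 ≈ -109.99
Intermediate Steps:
F(X, G) = G/3
W(S) = 11/4 - S/4 (W(S) = 3/2 - (S - 1*5)/4 = 3/2 - (S - 5)/4 = 3/2 - (-5 + S)/4 = 3/2 + (5/4 - S/4) = 11/4 - S/4)
Q(E) = 2*E (Q(E) = ((⅓)*6)*E = 2*E)
n = -77/304 (n = ((11/4 - ¼*4) - 21)/(66 + 10) = ((11/4 - 1) - 21)/76 = (7/4 - 21)*(1/76) = -77/4*1/76 = -77/304 ≈ -0.25329)
-111 + n*Q(1 - 1*3) = -111 - 77*(1 - 1*3)/152 = -111 - 77*(1 - 3)/152 = -111 - 77*(-2)/152 = -111 - 77/304*(-4) = -111 + 77/76 = -8359/76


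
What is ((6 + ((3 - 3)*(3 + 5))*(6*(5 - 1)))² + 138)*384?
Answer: 66816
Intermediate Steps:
((6 + ((3 - 3)*(3 + 5))*(6*(5 - 1)))² + 138)*384 = ((6 + (0*8)*(6*4))² + 138)*384 = ((6 + 0*24)² + 138)*384 = ((6 + 0)² + 138)*384 = (6² + 138)*384 = (36 + 138)*384 = 174*384 = 66816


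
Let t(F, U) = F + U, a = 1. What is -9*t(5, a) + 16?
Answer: -38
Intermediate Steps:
-9*t(5, a) + 16 = -9*(5 + 1) + 16 = -9*6 + 16 = -54 + 16 = -38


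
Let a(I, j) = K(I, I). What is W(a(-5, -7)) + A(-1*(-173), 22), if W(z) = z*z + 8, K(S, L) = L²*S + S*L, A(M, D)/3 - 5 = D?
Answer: 10089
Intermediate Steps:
A(M, D) = 15 + 3*D
K(S, L) = L*S + S*L² (K(S, L) = S*L² + L*S = L*S + S*L²)
a(I, j) = I²*(1 + I) (a(I, j) = I*I*(1 + I) = I²*(1 + I))
W(z) = 8 + z² (W(z) = z² + 8 = 8 + z²)
W(a(-5, -7)) + A(-1*(-173), 22) = (8 + ((-5)²*(1 - 5))²) + (15 + 3*22) = (8 + (25*(-4))²) + (15 + 66) = (8 + (-100)²) + 81 = (8 + 10000) + 81 = 10008 + 81 = 10089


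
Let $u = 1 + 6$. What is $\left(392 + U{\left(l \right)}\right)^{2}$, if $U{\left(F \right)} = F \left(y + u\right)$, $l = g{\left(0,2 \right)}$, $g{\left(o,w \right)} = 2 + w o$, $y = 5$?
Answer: $173056$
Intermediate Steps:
$u = 7$
$g{\left(o,w \right)} = 2 + o w$
$l = 2$ ($l = 2 + 0 \cdot 2 = 2 + 0 = 2$)
$U{\left(F \right)} = 12 F$ ($U{\left(F \right)} = F \left(5 + 7\right) = F 12 = 12 F$)
$\left(392 + U{\left(l \right)}\right)^{2} = \left(392 + 12 \cdot 2\right)^{2} = \left(392 + 24\right)^{2} = 416^{2} = 173056$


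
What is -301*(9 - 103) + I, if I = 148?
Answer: 28442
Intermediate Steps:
-301*(9 - 103) + I = -301*(9 - 103) + 148 = -301*(-94) + 148 = 28294 + 148 = 28442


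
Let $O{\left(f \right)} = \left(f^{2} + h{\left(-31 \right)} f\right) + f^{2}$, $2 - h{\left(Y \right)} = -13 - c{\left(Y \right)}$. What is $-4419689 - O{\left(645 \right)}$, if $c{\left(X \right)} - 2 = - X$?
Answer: $-5282699$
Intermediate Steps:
$c{\left(X \right)} = 2 - X$
$h{\left(Y \right)} = 17 - Y$ ($h{\left(Y \right)} = 2 - \left(-13 - \left(2 - Y\right)\right) = 2 - \left(-13 + \left(-2 + Y\right)\right) = 2 - \left(-15 + Y\right) = 17 - Y$)
$O{\left(f \right)} = 2 f^{2} + 48 f$ ($O{\left(f \right)} = \left(f^{2} + \left(17 - -31\right) f\right) + f^{2} = \left(f^{2} + \left(17 + 31\right) f\right) + f^{2} = \left(f^{2} + 48 f\right) + f^{2} = 2 f^{2} + 48 f$)
$-4419689 - O{\left(645 \right)} = -4419689 - 2 \cdot 645 \left(24 + 645\right) = -4419689 - 2 \cdot 645 \cdot 669 = -4419689 - 863010 = -5282699$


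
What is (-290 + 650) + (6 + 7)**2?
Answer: 529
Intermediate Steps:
(-290 + 650) + (6 + 7)**2 = 360 + 13**2 = 360 + 169 = 529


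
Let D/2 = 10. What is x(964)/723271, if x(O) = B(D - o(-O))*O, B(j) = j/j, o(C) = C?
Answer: 964/723271 ≈ 0.0013328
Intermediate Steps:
D = 20 (D = 2*10 = 20)
B(j) = 1
x(O) = O (x(O) = 1*O = O)
x(964)/723271 = 964/723271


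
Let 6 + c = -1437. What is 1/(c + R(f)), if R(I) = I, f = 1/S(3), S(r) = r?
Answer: -3/4328 ≈ -0.00069316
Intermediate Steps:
c = -1443 (c = -6 - 1437 = -1443)
f = ⅓ (f = 1/3 = ⅓ ≈ 0.33333)
1/(c + R(f)) = 1/(-1443 + ⅓) = 1/(-4328/3) = -3/4328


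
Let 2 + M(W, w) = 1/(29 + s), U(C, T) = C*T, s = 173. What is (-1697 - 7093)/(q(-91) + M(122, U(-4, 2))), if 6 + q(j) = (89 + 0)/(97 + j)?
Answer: -1331685/1036 ≈ -1285.4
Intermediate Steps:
q(j) = -6 + 89/(97 + j) (q(j) = -6 + (89 + 0)/(97 + j) = -6 + 89/(97 + j))
M(W, w) = -403/202 (M(W, w) = -2 + 1/(29 + 173) = -2 + 1/202 = -403/202)
(-1697 - 7093)/(q(-91) + M(122, U(-4, 2))) = (-1697 - 7093)/((-493 - 6*(-91))/(97 - 91) - 403/202) = -8790/((-493 + 546)/6 - 403/202) = -8790/((1/6)*53 - 403/202) = -8790/(53/6 - 403/202) = -8790/2072/303 = -8790*303/2072 = -1331685/1036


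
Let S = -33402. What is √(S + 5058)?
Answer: 2*I*√7086 ≈ 168.36*I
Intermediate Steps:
√(S + 5058) = √(-33402 + 5058) = √(-28344) = 2*I*√7086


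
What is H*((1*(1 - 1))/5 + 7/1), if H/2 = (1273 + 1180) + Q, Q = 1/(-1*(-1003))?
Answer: 34445040/1003 ≈ 34342.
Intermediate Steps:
Q = 1/1003 ≈ 0.00099701
H = 4920720/1003 (H = 2*((1273 + 1180) + 1/1003) = 2*(2453 + 1/1003) = 2*(2460360/1003) = 4920720/1003 ≈ 4906.0)
H*((1*(1 - 1))/5 + 7/1) = 4920720*((1*(1 - 1))/5 + 7/1)/1003 = 4920720*((1*0)*(1/5) + 7*1)/1003 = 4920720*(0*(1/5) + 7)/1003 = 4920720*(0 + 7)/1003 = (4920720/1003)*7 = 34445040/1003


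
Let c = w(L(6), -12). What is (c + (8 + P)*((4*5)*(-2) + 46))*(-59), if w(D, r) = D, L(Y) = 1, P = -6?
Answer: -767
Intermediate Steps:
c = 1
(c + (8 + P)*((4*5)*(-2) + 46))*(-59) = (1 + (8 - 6)*((4*5)*(-2) + 46))*(-59) = (1 + 2*(20*(-2) + 46))*(-59) = (1 + 2*(-40 + 46))*(-59) = (1 + 2*6)*(-59) = (1 + 12)*(-59) = 13*(-59) = -767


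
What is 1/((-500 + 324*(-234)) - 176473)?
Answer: -1/252789 ≈ -3.9559e-6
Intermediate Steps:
1/((-500 + 324*(-234)) - 176473) = 1/((-500 - 75816) - 176473) = 1/(-76316 - 176473) = 1/(-252789) = -1/252789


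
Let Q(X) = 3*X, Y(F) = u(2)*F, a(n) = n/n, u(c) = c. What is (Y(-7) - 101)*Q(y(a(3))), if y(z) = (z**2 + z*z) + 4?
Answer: -2070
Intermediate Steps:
a(n) = 1
y(z) = 4 + 2*z**2 (y(z) = (z**2 + z**2) + 4 = 2*z**2 + 4 = 4 + 2*z**2)
Y(F) = 2*F
(Y(-7) - 101)*Q(y(a(3))) = (2*(-7) - 101)*(3*(4 + 2*1**2)) = (-14 - 101)*(3*(4 + 2*1)) = -345*(4 + 2) = -345*6 = -115*18 = -2070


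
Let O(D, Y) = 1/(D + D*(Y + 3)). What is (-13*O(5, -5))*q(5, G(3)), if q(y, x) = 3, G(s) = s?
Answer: 39/5 ≈ 7.8000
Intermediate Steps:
O(D, Y) = 1/(D + D*(3 + Y))
(-13*O(5, -5))*q(5, G(3)) = -13/(5*(4 - 5))*3 = -13/(5*(-1))*3 = -13*(-1)/5*3 = -13*(-⅕)*3 = (13/5)*3 = 39/5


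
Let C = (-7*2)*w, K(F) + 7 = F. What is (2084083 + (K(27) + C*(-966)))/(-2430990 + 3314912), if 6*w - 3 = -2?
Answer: 160489/67994 ≈ 2.3603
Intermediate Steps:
w = ⅙ (w = ½ + (⅙)*(-2) = ½ - ⅓ = ⅙ ≈ 0.16667)
K(F) = -7 + F
C = -7/3 (C = -7*2*(⅙) = -14*⅙ = -7/3 ≈ -2.3333)
(2084083 + (K(27) + C*(-966)))/(-2430990 + 3314912) = (2084083 + ((-7 + 27) - 7/3*(-966)))/(-2430990 + 3314912) = (2084083 + (20 + 2254))/883922 = (2084083 + 2274)*(1/883922) = 2086357*(1/883922) = 160489/67994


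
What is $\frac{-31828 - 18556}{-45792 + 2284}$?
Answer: $\frac{12596}{10877} \approx 1.158$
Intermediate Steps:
$\frac{-31828 - 18556}{-45792 + 2284} = - \frac{50384}{-43508} = \left(-50384\right) \left(- \frac{1}{43508}\right) = \frac{12596}{10877}$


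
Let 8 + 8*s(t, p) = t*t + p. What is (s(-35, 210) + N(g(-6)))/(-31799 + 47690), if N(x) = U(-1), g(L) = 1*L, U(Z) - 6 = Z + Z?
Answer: 1459/127128 ≈ 0.011477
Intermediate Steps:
U(Z) = 6 + 2*Z (U(Z) = 6 + (Z + Z) = 6 + 2*Z)
s(t, p) = -1 + p/8 + t²/8 (s(t, p) = -1 + (t*t + p)/8 = -1 + (t² + p)/8 = -1 + (p + t²)/8 = -1 + (p/8 + t²/8) = -1 + p/8 + t²/8)
g(L) = L
N(x) = 4 (N(x) = 6 + 2*(-1) = 6 - 2 = 4)
(s(-35, 210) + N(g(-6)))/(-31799 + 47690) = ((-1 + (⅛)*210 + (⅛)*(-35)²) + 4)/(-31799 + 47690) = ((-1 + 105/4 + (⅛)*1225) + 4)/15891 = ((-1 + 105/4 + 1225/8) + 4)*(1/15891) = (1427/8 + 4)*(1/15891) = (1459/8)*(1/15891) = 1459/127128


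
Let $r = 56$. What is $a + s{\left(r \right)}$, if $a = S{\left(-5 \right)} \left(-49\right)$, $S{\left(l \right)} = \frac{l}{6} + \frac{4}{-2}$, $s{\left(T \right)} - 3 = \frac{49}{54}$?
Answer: $\frac{3854}{27} \approx 142.74$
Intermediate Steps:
$s{\left(T \right)} = \frac{211}{54}$ ($s{\left(T \right)} = 3 + \frac{49}{54} = \frac{211}{54}$)
$S{\left(l \right)} = -2 + \frac{l}{6}$ ($S{\left(l \right)} = l \frac{1}{6} + 4 \left(- \frac{1}{2}\right) = \frac{l}{6} - 2 = -2 + \frac{l}{6}$)
$a = \frac{833}{6}$ ($a = \left(-2 + \frac{1}{6} \left(-5\right)\right) \left(-49\right) = \left(-2 - \frac{5}{6}\right) \left(-49\right) = \left(- \frac{17}{6}\right) \left(-49\right) = \frac{833}{6} \approx 138.83$)
$a + s{\left(r \right)} = \frac{833}{6} + \frac{211}{54} = \frac{3854}{27}$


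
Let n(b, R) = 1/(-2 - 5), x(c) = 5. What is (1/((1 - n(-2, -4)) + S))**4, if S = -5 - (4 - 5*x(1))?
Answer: 2401/207360000 ≈ 1.1579e-5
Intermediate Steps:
n(b, R) = -1/7 (n(b, R) = 1/(-7) = -1/7)
S = 16 (S = -5 - (4 - 5*5) = -5 - (4 - 25) = -5 - 1*(-21) = -5 + 21 = 16)
(1/((1 - n(-2, -4)) + S))**4 = (1/((1 - 1*(-1/7)) + 16))**4 = (1/((1 + 1/7) + 16))**4 = (1/(8/7 + 16))**4 = (1/(120/7))**4 = (7/120)**4 = 2401/207360000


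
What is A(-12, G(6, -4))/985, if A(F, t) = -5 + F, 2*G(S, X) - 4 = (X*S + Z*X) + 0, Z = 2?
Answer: -17/985 ≈ -0.017259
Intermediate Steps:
G(S, X) = 2 + X + S*X/2 (G(S, X) = 2 + ((X*S + 2*X) + 0)/2 = 2 + ((S*X + 2*X) + 0)/2 = 2 + ((2*X + S*X) + 0)/2 = 2 + (2*X + S*X)/2 = 2 + (X + S*X/2) = 2 + X + S*X/2)
A(-12, G(6, -4))/985 = (-5 - 12)/985 = -17*1/985 = -17/985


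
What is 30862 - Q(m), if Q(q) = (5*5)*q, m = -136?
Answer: 34262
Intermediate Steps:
Q(q) = 25*q
30862 - Q(m) = 30862 - 25*(-136) = 30862 - 1*(-3400) = 30862 + 3400 = 34262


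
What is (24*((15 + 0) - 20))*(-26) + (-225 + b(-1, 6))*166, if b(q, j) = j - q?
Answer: -33068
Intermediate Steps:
(24*((15 + 0) - 20))*(-26) + (-225 + b(-1, 6))*166 = (24*((15 + 0) - 20))*(-26) + (-225 + (6 - 1*(-1)))*166 = (24*(15 - 20))*(-26) + (-225 + (6 + 1))*166 = (24*(-5))*(-26) + (-225 + 7)*166 = -120*(-26) - 218*166 = 3120 - 36188 = -33068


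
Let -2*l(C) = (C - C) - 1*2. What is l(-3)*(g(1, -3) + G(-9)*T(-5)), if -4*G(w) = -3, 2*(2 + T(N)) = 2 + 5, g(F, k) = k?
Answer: -15/8 ≈ -1.8750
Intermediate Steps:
T(N) = 3/2 (T(N) = -2 + (2 + 5)/2 = -2 + (½)*7 = -2 + 7/2 = 3/2)
G(w) = ¾ (G(w) = -¼*(-3) = ¾)
l(C) = 1 (l(C) = -((C - C) - 1*2)/2 = -(0 - 2)/2 = -½*(-2) = 1)
l(-3)*(g(1, -3) + G(-9)*T(-5)) = 1*(-3 + (¾)*(3/2)) = 1*(-3 + 9/8) = 1*(-15/8) = -15/8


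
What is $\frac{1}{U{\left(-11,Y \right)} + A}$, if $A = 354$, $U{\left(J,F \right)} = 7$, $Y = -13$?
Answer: $\frac{1}{361} \approx 0.0027701$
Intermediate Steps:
$\frac{1}{U{\left(-11,Y \right)} + A} = \frac{1}{7 + 354} = \frac{1}{361}$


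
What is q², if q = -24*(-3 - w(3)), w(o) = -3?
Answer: 0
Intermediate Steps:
q = 0 (q = -24*(-3 - 1*(-3)) = -24*(-3 + 3) = -24*0 = 0)
q² = 0² = 0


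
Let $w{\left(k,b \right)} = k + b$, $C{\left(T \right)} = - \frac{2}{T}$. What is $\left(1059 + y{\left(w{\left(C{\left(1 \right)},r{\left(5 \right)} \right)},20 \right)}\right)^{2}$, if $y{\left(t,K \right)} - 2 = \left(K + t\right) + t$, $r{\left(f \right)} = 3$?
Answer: $1172889$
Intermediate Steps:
$w{\left(k,b \right)} = b + k$
$y{\left(t,K \right)} = 2 + K + 2 t$ ($y{\left(t,K \right)} = 2 + \left(\left(K + t\right) + t\right) = 2 + \left(K + 2 t\right) = 2 + K + 2 t$)
$\left(1059 + y{\left(w{\left(C{\left(1 \right)},r{\left(5 \right)} \right)},20 \right)}\right)^{2} = \left(1059 + \left(2 + 20 + 2 \left(3 - \frac{2}{1}\right)\right)\right)^{2} = \left(1059 + \left(2 + 20 + 2 \left(3 - 2\right)\right)\right)^{2} = \left(1059 + \left(2 + 20 + 2 \cdot 1\right)\right)^{2} = \left(1059 + \left(2 + 20 + 2\right)\right)^{2} = \left(1059 + 24\right)^{2} = 1083^{2} = 1172889$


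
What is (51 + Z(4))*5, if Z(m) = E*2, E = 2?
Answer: 275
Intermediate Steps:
Z(m) = 4 (Z(m) = 2*2 = 4)
(51 + Z(4))*5 = (51 + 4)*5 = 55*5 = 275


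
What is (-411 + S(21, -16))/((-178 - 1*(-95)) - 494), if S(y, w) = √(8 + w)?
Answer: 411/577 - 2*I*√2/577 ≈ 0.71231 - 0.004902*I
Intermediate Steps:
(-411 + S(21, -16))/((-178 - 1*(-95)) - 494) = (-411 + √(8 - 16))/((-178 - 1*(-95)) - 494) = (-411 + √(-8))/((-178 + 95) - 494) = (-411 + 2*I*√2)/(-83 - 494) = (-411 + 2*I*√2)/(-577) = (-411 + 2*I*√2)*(-1/577) = 411/577 - 2*I*√2/577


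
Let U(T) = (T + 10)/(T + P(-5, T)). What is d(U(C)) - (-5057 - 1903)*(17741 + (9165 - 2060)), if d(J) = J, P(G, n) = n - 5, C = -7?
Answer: 3285635037/19 ≈ 1.7293e+8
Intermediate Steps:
P(G, n) = -5 + n
U(T) = (10 + T)/(-5 + 2*T) (U(T) = (T + 10)/(T + (-5 + T)) = (10 + T)/(-5 + 2*T))
d(U(C)) - (-5057 - 1903)*(17741 + (9165 - 2060)) = (10 - 7)/(-5 + 2*(-7)) - (-5057 - 1903)*(17741 + (9165 - 2060)) = 3/(-5 - 14) - (-6960)*(17741 + 7105) = 3/(-19) - (-6960)*24846 = -1/19*3 - 1*(-172928160) = -3/19 + 172928160 = 3285635037/19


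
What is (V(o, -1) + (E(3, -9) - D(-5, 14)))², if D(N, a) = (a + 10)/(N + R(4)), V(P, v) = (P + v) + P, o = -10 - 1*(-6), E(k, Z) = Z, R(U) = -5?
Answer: 6084/25 ≈ 243.36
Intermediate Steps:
o = -4 (o = -10 + 6 = -4)
V(P, v) = v + 2*P
D(N, a) = (10 + a)/(-5 + N) (D(N, a) = (a + 10)/(N - 5) = (10 + a)/(-5 + N))
(V(o, -1) + (E(3, -9) - D(-5, 14)))² = ((-1 + 2*(-4)) + (-9 - (10 + 14)/(-5 - 5)))² = ((-1 - 8) + (-9 - 24/(-10)))² = (-9 + (-9 - (-1)*24/10))² = (-9 + (-9 - 1*(-12/5)))² = (-9 + (-9 + 12/5))² = (-9 - 33/5)² = (-78/5)² = 6084/25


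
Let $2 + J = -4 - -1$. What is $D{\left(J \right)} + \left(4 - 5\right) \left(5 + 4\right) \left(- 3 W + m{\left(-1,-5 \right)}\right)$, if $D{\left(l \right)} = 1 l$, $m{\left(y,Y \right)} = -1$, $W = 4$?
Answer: $112$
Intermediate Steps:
$J = -5$ ($J = -2 - 3 = -5$)
$D{\left(l \right)} = l$
$D{\left(J \right)} + \left(4 - 5\right) \left(5 + 4\right) \left(- 3 W + m{\left(-1,-5 \right)}\right) = -5 + \left(4 - 5\right) \left(5 + 4\right) \left(\left(-3\right) 4 - 1\right) = -5 + \left(-1\right) 9 \left(-12 - 1\right) = -5 - -117 = -5 + 117 = 112$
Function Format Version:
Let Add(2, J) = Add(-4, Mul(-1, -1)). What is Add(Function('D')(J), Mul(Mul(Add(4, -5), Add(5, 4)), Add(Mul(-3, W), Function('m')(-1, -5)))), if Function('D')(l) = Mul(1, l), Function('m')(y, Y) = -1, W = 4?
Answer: 112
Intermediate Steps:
J = -5 (J = Add(-2, Add(-4, Mul(-1, -1))) = Add(-2, Add(-4, 1)) = Add(-2, -3) = -5)
Function('D')(l) = l
Add(Function('D')(J), Mul(Mul(Add(4, -5), Add(5, 4)), Add(Mul(-3, W), Function('m')(-1, -5)))) = Add(-5, Mul(Mul(Add(4, -5), Add(5, 4)), Add(Mul(-3, 4), -1))) = Add(-5, Mul(Mul(-1, 9), Add(-12, -1))) = Add(-5, Mul(-9, -13)) = Add(-5, 117) = 112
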